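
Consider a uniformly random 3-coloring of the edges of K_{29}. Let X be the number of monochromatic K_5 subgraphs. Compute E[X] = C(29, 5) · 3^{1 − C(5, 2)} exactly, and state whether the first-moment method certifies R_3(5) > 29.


E[X] = C(29, 5) · 3^{1 − 10} = 118755 · 3^{−9} = 118755/19683.
As a reduced fraction: E[X] = 13195/2187 ≈ 6.033.
Is E[X] < 1? NO.
Since E[X] ≥ 1, the first-moment bound is inconclusive at n = 29; it does NOT by itself certify R_3(5) > 29.

E[X] = 13195/2187 ≈ 6.033; E[X] ≥ 1; first-moment method inconclusive here.


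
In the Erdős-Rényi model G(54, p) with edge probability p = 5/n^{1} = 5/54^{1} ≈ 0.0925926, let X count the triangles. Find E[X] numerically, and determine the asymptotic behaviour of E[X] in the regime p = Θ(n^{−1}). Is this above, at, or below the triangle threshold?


Number of potential triangles: C(54, 3) = 24804.
Each occurs with probability p³ ≈ (0.0925926)³ ≈ 7.93832241e-04.
By linearity: E[X] = C(54, 3)·p³ ≈ 24804 · 7.93832241e-04 ≈ 19.690215.
Here α = 1, so p = 5/n is exactly at the triangle threshold p ~ 1/n. Asymptotically E[X] → c³/6 = 5³/6 = 125/6 ≈ 20.833333, a bounded constant. In this regime the triangle count is asymptotically Poisson(c³/6).

E[X] ≈ 19.690215; in regime p = Θ(1/n^{1}) E[X] stays bounded (at the triangle threshold p ~ 1/n).


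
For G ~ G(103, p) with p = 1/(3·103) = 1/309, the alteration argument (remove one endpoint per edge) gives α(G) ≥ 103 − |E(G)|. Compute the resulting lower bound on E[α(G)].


E[|E(G)|] = C(103, 2)·p = 5253 · (1/309) = 17.
E[α(G)] ≥ n − E[|E(G)|] = 103 − 17 = 86.
Numerically: ≈ 86.0000.
(This is only a lower bound; the true E[α(G)] may be larger.)

E[α(G)] ≥ 86 ≈ 86.0000.


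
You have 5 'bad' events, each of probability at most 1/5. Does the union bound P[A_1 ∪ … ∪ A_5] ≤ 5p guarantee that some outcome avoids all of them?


Union bound: P[∪_{i=1}^{5} A_i] ≤ Σ_i P[A_i] ≤ 5·p = 5·(1/5) = 1.
Numerically: 1 ≈ 1.0000000.
Is 1 < 1? NO.
Since the bound 1 is ≥ 1, the union bound is uninformative here; it does NOT by itself certify existence.

5·p = 1 ≈ 1.0000000; existence NOT certified by the union bound.


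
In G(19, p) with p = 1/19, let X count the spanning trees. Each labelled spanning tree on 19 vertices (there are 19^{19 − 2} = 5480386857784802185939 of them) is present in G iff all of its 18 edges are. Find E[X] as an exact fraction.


K_19 has 19^{19 − 2} = 5480386857784802185939 labelled spanning trees.
For each such spanning tree H, let X_H = 1 if all 18 edges of H are present in G. Then P[X_H = 1] = p^{18} = (1/19)^{18} = 1/104127350297911241532841.
By linearity of expectation: E[X] = Σ_H E[X_H] = 5480386857784802185939 · p^{18} = 5480386857784802185939 · 1/104127350297911241532841 = 1/19.
Numerically: E[X] ≈ 0.05263.

E[X] = 5480386857784802185939 · (1/19)^{18} = 1/19 ≈ 0.05263.


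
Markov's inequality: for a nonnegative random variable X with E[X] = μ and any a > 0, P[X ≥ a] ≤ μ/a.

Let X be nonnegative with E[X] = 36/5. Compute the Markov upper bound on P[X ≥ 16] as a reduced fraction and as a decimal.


μ = E[X] = 36/5, a = 16.
Markov: P[X ≥ 16] ≤ μ/a = (36/5)/16 = 9/20.
Numerically: ≈ 0.45000.
(Since a = 16 > μ = 7.20000, the bound 9/20 is < 1 and informative.)

P[X ≥ 16] ≤ 9/20 ≈ 0.45000.


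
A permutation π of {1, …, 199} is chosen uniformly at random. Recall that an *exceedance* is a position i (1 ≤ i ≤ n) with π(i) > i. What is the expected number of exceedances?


Write X = Σ_{i=1}^{199} X_i, where X_i = 1_{π(i) > i}.
For each fixed i, π(i) is uniform over {1, …, 199} (marginal of a uniform permutation), so P[π(i) > i] = (n − i)/n. Summing: Σ_{i=1}^{199} (n − i)/n = (0 + 1 + … + 198)/199 = 199(199 − 1)/(2·199) = (199 − 1)/2.
Hence E[X] = Σ_{i=1}^{199} (199 − i)/199 = 99 ≈ 99.0000.

E[X] = 99 = 99.0000.


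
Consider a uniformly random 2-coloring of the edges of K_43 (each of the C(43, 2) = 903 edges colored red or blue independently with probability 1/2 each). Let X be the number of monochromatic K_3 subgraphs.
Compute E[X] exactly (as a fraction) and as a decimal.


Let X = Σ_S X_S over the C(43, 3) = 12341 subsets S of size 3, where X_S = 1 if the K_3 on S is monochromatic.
For a fixed S, the K_3 on S has C(3, 2) = 3 edges. P[all 3 edges red] = (1/2)^3, and likewise for blue, so P[monochromatic] = 2·(1/2)^3 = 2^{1 − 3} = 1/4.
By linearity: E[X] = C(43, 3) · 2^{1 − 3} = 12341 · 1/4 = 12341/4.
Numerically: E[X] ≈ 3085.2500.

E[X] = C(43,3)·2^(1−C(3,2)) = 12341/4 ≈ 3085.2500.


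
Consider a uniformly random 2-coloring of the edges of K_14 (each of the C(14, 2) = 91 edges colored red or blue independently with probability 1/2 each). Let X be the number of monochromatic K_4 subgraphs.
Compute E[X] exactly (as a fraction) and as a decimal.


Let X = Σ_S X_S over the C(14, 4) = 1001 subsets S of size 4, where X_S = 1 if the K_4 on S is monochromatic.
For a fixed S, the K_4 on S has C(4, 2) = 6 edges. P[all 6 edges red] = (1/2)^6, and likewise for blue, so P[monochromatic] = 2·(1/2)^6 = 2^{1 − 6} = 1/32.
By linearity: E[X] = C(14, 4) · 2^{1 − 6} = 1001 · 1/32 = 1001/32.
Numerically: E[X] ≈ 31.281250.

E[X] = C(14,4)·2^(1−C(4,2)) = 1001/32 ≈ 31.281250.


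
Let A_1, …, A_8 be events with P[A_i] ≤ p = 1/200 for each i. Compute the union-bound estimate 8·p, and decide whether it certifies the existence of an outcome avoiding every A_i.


Union bound: P[∪_{i=1}^{8} A_i] ≤ Σ_i P[A_i] ≤ 8·p = 8·(1/200) = 1/25.
Numerically: 1/25 ≈ 0.040000.
Is 1/25 < 1? YES.
Since P[∪ A_i] ≤ 1/25 < 1, the complement has P[∩ A_i^c] ≥ 1 − 1/25 = 24/25 > 0, so some outcome avoids every A_i.

8·p = 1/25 ≈ 0.040000; existence CERTIFIED by the union bound.


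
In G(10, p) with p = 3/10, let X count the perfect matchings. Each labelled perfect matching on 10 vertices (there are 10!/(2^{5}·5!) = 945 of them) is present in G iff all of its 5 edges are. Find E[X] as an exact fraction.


K_10 has 10!/(2^{5}·5!) = 945 labelled perfect matchings.
For each such perfect matching H, let X_H = 1 if all 5 edges of H are present in G. Then P[X_H = 1] = p^{5} = (3/10)^{5} = 243/100000.
By linearity of expectation: E[X] = Σ_H E[X_H] = 945 · p^{5} = 945 · 243/100000 = 45927/20000.
Numerically: E[X] ≈ 2.2963.

E[X] = 945 · (3/10)^{5} = 45927/20000 ≈ 2.2963.


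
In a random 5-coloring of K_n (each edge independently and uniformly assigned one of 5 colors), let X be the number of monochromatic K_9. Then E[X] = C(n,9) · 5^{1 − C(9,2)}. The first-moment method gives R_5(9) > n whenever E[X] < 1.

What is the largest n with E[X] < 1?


We need C(n, 9) · 5^{1 − 36} < 1, i.e. C(n, 9) < 5^{36 − 1} = 2910383045673370361328125.
Check values of n near the boundary:
  n = 2169: C(2169, 9) = 2879753360044504243499683; 2879753360044504243499683 < 2910383045673370361328125? YES
  n = 2170: C(2170, 9) = 2891746779868845075610510; 2891746779868845075610510 < 2910383045673370361328125? YES
  n = 2171: C(2171, 9) = 2903784578674959601827205; 2903784578674959601827205 < 2910383045673370361328125? YES
  n = 2172: C(2172, 9) = 2915866900084148060642020; 2915866900084148060642020 < 2910383045673370361328125? NO
  n = 2173: C(2173, 9) = 2927993888115921319674265; 2927993888115921319674265 < 2910383045673370361328125? NO
  n = 2174: C(2174, 9) = 2940165687188920530702934; 2940165687188920530702934 < 2910383045673370361328125? NO
The largest n with C(n, 9) < 2910383045673370361328125 is n = 2171 (where E[X] = 580756915734991920365441/582076609134674072265625 ≈ 0.99773). Hence R_5(9) > 2171, i.e. R_5(9) ≥ 2172.

Largest n = 2171; hence R_5(9) > 2171.


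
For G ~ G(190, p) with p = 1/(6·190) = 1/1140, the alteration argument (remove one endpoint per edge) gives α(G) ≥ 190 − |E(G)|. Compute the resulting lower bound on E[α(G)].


E[|E(G)|] = C(190, 2)·p = 17955 · (1/1140) = 63/4.
E[α(G)] ≥ n − E[|E(G)|] = 190 − 63/4 = 697/4.
Numerically: ≈ 174.25000.
(This is only a lower bound; the true E[α(G)] may be larger.)

E[α(G)] ≥ 697/4 ≈ 174.25000.


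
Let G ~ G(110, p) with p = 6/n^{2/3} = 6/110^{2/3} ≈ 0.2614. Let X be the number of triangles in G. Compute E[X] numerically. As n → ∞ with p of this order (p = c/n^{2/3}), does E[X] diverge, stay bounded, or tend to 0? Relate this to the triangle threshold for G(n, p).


Number of potential triangles: C(110, 3) = 215820.
Each occurs with probability p³ ≈ (0.2614)³ ≈ 1.785124e-02.
By linearity: E[X] = C(110, 3)·p³ ≈ 215820 · 1.785124e-02 ≈ 3852.6545.
Since α = 2/3 < 1, p = c/n^{2/3} ≫ 1/n is above the triangle threshold p ~ 1/n. Asymptotically E[X] ~ (c³/6)·n^{3(1−α)} = (6³/6)·n^{1} → ∞; triangles are abundant w.h.p.

E[X] ≈ 3852.6545; in regime p = Θ(1/n^{2/3}) E[X] diverges (above the triangle threshold p ~ 1/n).


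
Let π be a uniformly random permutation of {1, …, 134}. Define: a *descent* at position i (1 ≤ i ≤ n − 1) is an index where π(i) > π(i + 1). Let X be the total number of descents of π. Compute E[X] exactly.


Write X = Σ X_I over i = 1, …, 133, with X_I the indicator of one descent.
There are 133 indicators.
For each fixed i, the pair (π(i), π(i+1)) is a uniformly random ordered pair of distinct values from {1, …, 134}; by symmetry P[π(i) > π(i+1)] = 1/2.
By linearity: E[X] = 133 · (1/2) = (134 − 1) · (1/2) = 133/2 ≈ 66.50000.

E[X] = 133/2 = 66.50000.


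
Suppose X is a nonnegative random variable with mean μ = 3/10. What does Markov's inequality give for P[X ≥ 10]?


μ = E[X] = 3/10, a = 10.
Markov: P[X ≥ 10] ≤ μ/a = (3/10)/10 = 3/100.
Numerically: ≈ 0.030.
(Since a = 10 > μ = 0.300, the bound 3/100 is < 1 and informative.)

P[X ≥ 10] ≤ 3/100 ≈ 0.030.


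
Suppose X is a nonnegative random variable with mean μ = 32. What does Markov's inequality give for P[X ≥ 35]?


μ = E[X] = 32, a = 35.
Markov: P[X ≥ 35] ≤ μ/a = (32)/35 = 32/35.
Numerically: ≈ 0.914.
(Since a = 35 > μ = 32.000, the bound 32/35 is < 1 and informative.)

P[X ≥ 35] ≤ 32/35 ≈ 0.914.


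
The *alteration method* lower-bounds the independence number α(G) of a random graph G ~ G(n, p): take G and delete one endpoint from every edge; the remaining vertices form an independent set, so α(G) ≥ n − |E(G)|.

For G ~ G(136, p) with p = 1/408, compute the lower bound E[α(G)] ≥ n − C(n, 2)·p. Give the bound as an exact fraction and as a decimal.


E[|E(G)|] = C(136, 2)·p = 9180 · (1/408) = 45/2.
E[α(G)] ≥ n − E[|E(G)|] = 136 − 45/2 = 227/2.
Numerically: ≈ 113.500.
(This is only a lower bound; the true E[α(G)] may be larger.)

E[α(G)] ≥ 227/2 ≈ 113.500.


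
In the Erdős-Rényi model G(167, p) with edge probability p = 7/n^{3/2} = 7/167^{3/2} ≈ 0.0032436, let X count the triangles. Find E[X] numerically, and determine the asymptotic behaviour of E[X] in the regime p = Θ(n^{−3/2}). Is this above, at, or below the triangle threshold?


Number of potential triangles: C(167, 3) = 762355.
Each occurs with probability p³ ≈ (0.0032436)³ ≈ 3.4124791e-08.
By linearity: E[X] = C(167, 3)·p³ ≈ 762355 · 3.4124791e-08 ≈ 0.02602.
Since α = 3/2 > 1, p = c/n^{3/2} = o(1/n) is below the triangle threshold p ~ 1/n. Asymptotically E[X] ~ (c³/6)·n^{3(1−α)} = (7³/6)·n^{-1.5} → 0, so by Markov's inequality G has no triangles w.h.p.

E[X] ≈ 0.02602; in regime p = Θ(1/n^{3/2}) E[X] tends to 0 (below the triangle threshold p ~ 1/n).


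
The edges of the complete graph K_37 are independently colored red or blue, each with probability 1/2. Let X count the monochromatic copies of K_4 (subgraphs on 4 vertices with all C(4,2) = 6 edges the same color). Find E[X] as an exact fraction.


Let X = Σ_S X_S over the C(37, 4) = 66045 subsets S of size 4, where X_S = 1 if the K_4 on S is monochromatic.
For a fixed S, the K_4 on S has C(4, 2) = 6 edges. P[all 6 edges red] = (1/2)^6, and likewise for blue, so P[monochromatic] = 2·(1/2)^6 = 2^{1 − 6} = 1/32.
By linearity of expectation: E[X] = C(37, 4) · 2^{1 − 6} = 66045 · 1/32 = 66045/32.
Numerically: E[X] ≈ 2063.906250.

E[X] = C(37,4)·2^(1−C(4,2)) = 66045/32 ≈ 2063.906250.


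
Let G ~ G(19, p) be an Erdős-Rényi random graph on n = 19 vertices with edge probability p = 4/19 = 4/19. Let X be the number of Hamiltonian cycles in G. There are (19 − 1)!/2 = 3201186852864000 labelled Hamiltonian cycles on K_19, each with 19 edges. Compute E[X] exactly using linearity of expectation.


K_19 has (19 − 1)!/2 = 3201186852864000 labelled Hamiltonian cycles.
For each such Hamiltonian cycle H, let X_H = 1 if all 19 edges of H are present in G. Then P[X_H = 1] = p^{19} = (4/19)^{19} = 274877906944/1978419655660313589123979.
Summing the indicators: E[X] = Σ_H E[X_H] = 3201186852864000 · p^{19} = 3201186852864000 · 274877906944/1978419655660313589123979 = 879935541851906811887616000/1978419655660313589123979.
Numerically: E[X] ≈ 444.767.

E[X] = 3201186852864000 · (4/19)^{19} = 879935541851906811887616000/1978419655660313589123979 ≈ 444.767.


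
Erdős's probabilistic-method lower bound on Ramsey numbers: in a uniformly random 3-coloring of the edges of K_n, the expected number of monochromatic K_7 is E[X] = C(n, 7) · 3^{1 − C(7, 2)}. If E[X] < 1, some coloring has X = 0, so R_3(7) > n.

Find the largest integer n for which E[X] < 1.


We need C(n, 7) · 3^{1 − 21} < 1, i.e. C(n, 7) < 3^{21 − 1} = 3486784401.
Check values of n near the boundary:
  n = 75: C(75, 7) = 1984829850; 1984829850 < 3486784401? YES
  n = 76: C(76, 7) = 2186189400; 2186189400 < 3486784401? YES
  n = 77: C(77, 7) = 2404808340; 2404808340 < 3486784401? YES
  n = 78: C(78, 7) = 2641902120; 2641902120 < 3486784401? YES
  n = 79: C(79, 7) = 2898753715; 2898753715 < 3486784401? YES
  n = 80: C(80, 7) = 3176716400; 3176716400 < 3486784401? YES
  n = 81: C(81, 7) = 3477216600; 3477216600 < 3486784401? YES
  n = 82: C(82, 7) = 3801756816; 3801756816 < 3486784401? NO
  n = 83: C(83, 7) = 4151918628; 4151918628 < 3486784401? NO
  n = 84: C(84, 7) = 4529365776; 4529365776 < 3486784401? NO
The largest n with C(n, 7) < 3486784401 is n = 81 (where E[X] = 42928600/43046721 ≈ 0.997256). Hence R_3(7) > 81, i.e. R_3(7) ≥ 82.

Largest n = 81; hence R_3(7) > 81.


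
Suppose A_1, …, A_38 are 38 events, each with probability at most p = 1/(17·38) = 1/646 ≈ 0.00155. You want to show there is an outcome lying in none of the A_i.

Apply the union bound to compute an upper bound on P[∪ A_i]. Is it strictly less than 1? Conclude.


Union bound: P[∪_{i=1}^{38} A_i] ≤ Σ_i P[A_i] ≤ 38·p = 38·(1/646) = 1/17.
Numerically: 1/17 ≈ 0.05882.
Is 1/17 < 1? YES.
Since P[∪ A_i] ≤ 1/17 < 1, the complement has P[∩ A_i^c] ≥ 1 − 1/17 = 16/17 > 0, so some outcome avoids every A_i.

38·p = 1/17 ≈ 0.05882; existence CERTIFIED by the union bound.


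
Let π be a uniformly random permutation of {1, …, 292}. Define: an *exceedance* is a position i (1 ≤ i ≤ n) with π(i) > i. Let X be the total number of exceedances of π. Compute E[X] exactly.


Write X = Σ_{i=1}^{292} X_i, where X_i = 1_{π(i) > i}.
For each fixed i, π(i) is uniform over {1, …, 292} (marginal of a uniform permutation), so P[π(i) > i] = (n − i)/n. Summing: Σ_{i=1}^{292} (n − i)/n = (0 + 1 + … + 291)/292 = 292(292 − 1)/(2·292) = (292 − 1)/2.
Hence E[X] = Σ_{i=1}^{292} (292 − i)/292 = 291/2 ≈ 145.5000.

E[X] = 291/2 = 145.5000.


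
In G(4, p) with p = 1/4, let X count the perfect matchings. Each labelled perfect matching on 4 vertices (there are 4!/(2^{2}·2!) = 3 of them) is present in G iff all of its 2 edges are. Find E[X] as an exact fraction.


K_4 has 4!/(2^{2}·2!) = 3 labelled perfect matchings.
For each such perfect matching H, let X_H = 1 if all 2 edges of H are present in G. Then P[X_H = 1] = p^{2} = (1/4)^{2} = 1/16.
Summing the indicators: E[X] = Σ_H E[X_H] = 3 · p^{2} = 3 · 1/16 = 3/16.
Numerically: E[X] ≈ 0.188.

E[X] = 3 · (1/4)^{2} = 3/16 ≈ 0.188.


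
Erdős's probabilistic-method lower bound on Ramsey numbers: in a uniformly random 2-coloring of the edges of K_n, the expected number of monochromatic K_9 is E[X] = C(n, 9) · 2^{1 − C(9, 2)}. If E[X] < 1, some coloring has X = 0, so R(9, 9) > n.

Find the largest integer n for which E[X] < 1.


We need C(n, 9) · 2^{1 − 36} < 1, i.e. C(n, 9) < 2^{36 − 1} = 34359738368.
Check values of n near the boundary:
  n = 59: C(59, 9) = 12565671261; 12565671261 < 34359738368? YES
  n = 60: C(60, 9) = 14783142660; 14783142660 < 34359738368? YES
  n = 61: C(61, 9) = 17341763505; 17341763505 < 34359738368? YES
  n = 62: C(62, 9) = 20286591270; 20286591270 < 34359738368? YES
  n = 63: C(63, 9) = 23667689815; 23667689815 < 34359738368? YES
  n = 64: C(64, 9) = 27540584512; 27540584512 < 34359738368? YES
  n = 65: C(65, 9) = 31966749880; 31966749880 < 34359738368? YES
  n = 66: C(66, 9) = 37014131440; 37014131440 < 34359738368? NO
  n = 67: C(67, 9) = 42757703560; 42757703560 < 34359738368? NO
  n = 68: C(68, 9) = 49280065120; 49280065120 < 34359738368? NO
The largest n with C(n, 9) < 34359738368 is n = 65 (where E[X] = 3995843735/4294967296 ≈ 0.9304). Hence R(9, 9) > 65, i.e. R(9, 9) ≥ 66.

Largest n = 65; hence R(9, 9) > 65.


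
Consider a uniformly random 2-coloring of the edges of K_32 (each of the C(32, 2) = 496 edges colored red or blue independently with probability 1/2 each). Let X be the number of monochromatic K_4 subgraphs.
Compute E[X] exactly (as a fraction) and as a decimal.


Let X = Σ_S X_S over the C(32, 4) = 35960 subsets S of size 4, where X_S = 1 if the K_4 on S is monochromatic.
For a fixed S, the K_4 on S has C(4, 2) = 6 edges. P[all 6 edges red] = (1/2)^6, and likewise for blue, so P[monochromatic] = 2·(1/2)^6 = 2^{1 − 6} = 1/32.
Summing: E[X] = C(32, 4) · 2^{1 − 6} = 35960 · 1/32 = 4495/4.
Numerically: E[X] ≈ 1123.750000.

E[X] = C(32,4)·2^(1−C(4,2)) = 4495/4 ≈ 1123.750000.


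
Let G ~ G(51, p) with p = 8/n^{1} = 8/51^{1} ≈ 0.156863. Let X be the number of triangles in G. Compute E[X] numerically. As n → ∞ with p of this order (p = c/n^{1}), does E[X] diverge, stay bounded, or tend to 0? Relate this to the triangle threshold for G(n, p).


Number of potential triangles: C(51, 3) = 20825.
Each occurs with probability p³ ≈ (0.156863)³ ≈ 3.85975228e-03.
By linearity: E[X] = C(51, 3)·p³ ≈ 20825 · 3.85975228e-03 ≈ 80.379341.
Here α = 1, so p = 8/n is exactly at the triangle threshold p ~ 1/n. Asymptotically E[X] → c³/6 = 8³/6 = 256/3 ≈ 85.333333, a bounded constant. In this regime the triangle count is asymptotically Poisson(c³/6).

E[X] ≈ 80.379341; in regime p = Θ(1/n^{1}) E[X] stays bounded (at the triangle threshold p ~ 1/n).


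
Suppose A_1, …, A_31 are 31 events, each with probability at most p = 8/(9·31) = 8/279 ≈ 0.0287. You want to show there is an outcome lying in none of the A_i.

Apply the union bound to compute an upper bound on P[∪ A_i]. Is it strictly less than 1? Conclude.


Union bound: P[∪_{i=1}^{31} A_i] ≤ Σ_i P[A_i] ≤ 31·p = 31·(8/279) = 8/9.
Numerically: 8/9 ≈ 0.8889.
Is 8/9 < 1? YES.
Since P[∪ A_i] ≤ 8/9 < 1, the complement has P[∩ A_i^c] ≥ 1 − 8/9 = 1/9 > 0, so some outcome avoids every A_i.

31·p = 8/9 ≈ 0.8889; existence CERTIFIED by the union bound.


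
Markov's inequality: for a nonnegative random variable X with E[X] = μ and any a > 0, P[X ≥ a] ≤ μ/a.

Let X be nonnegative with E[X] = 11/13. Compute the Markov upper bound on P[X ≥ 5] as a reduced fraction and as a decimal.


μ = E[X] = 11/13, a = 5.
Markov: P[X ≥ 5] ≤ μ/a = (11/13)/5 = 11/65.
Numerically: ≈ 0.1692.
(Since a = 5 > μ = 0.8462, the bound 11/65 is < 1 and informative.)

P[X ≥ 5] ≤ 11/65 ≈ 0.1692.


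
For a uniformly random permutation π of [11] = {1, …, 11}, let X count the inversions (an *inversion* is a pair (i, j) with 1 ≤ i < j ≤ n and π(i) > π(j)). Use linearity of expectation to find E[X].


Write X = Σ X_I over the C(11, 2) = 55 pairs i < j, with X_I the indicator of one inversion.
There are 55 indicators.
For each fixed pair i < j, the values π(i) and π(j) are two distinct elements of {1, …, 11} in uniformly random order; by symmetry P[π(i) > π(j)] = 1/2.
By linearity: E[X] = 55 · (1/2) = C(11, 2) · (1/2) = 55/2 = 55/2 ≈ 27.500000.

E[X] = 55/2 = 27.500000.


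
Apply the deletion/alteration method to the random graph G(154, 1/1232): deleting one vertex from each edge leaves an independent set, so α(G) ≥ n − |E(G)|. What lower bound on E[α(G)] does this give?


E[|E(G)|] = C(154, 2)·p = 11781 · (1/1232) = 153/16.
E[α(G)] ≥ n − E[|E(G)|] = 154 − 153/16 = 2311/16.
Numerically: ≈ 144.43750.
(This is only a lower bound; the true E[α(G)] may be larger.)

E[α(G)] ≥ 2311/16 ≈ 144.43750.


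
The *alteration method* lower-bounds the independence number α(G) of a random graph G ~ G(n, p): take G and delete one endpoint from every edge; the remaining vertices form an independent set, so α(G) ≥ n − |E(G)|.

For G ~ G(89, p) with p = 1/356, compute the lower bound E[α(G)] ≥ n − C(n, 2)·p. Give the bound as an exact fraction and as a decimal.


E[|E(G)|] = C(89, 2)·p = 3916 · (1/356) = 11.
E[α(G)] ≥ n − E[|E(G)|] = 89 − 11 = 78.
Numerically: ≈ 78.0000.
(This is only a lower bound; the true E[α(G)] may be larger.)

E[α(G)] ≥ 78 ≈ 78.0000.


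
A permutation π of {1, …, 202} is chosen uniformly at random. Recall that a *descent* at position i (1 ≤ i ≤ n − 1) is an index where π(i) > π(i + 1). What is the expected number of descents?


Write X = Σ X_I over i = 1, …, 201, with X_I the indicator of one descent.
There are 201 indicators.
For each fixed i, the pair (π(i), π(i+1)) is a uniformly random ordered pair of distinct values from {1, …, 202}; by symmetry P[π(i) > π(i+1)] = 1/2.
By linearity: E[X] = 201 · (1/2) = (202 − 1) · (1/2) = 201/2 ≈ 100.50000.

E[X] = 201/2 = 100.50000.


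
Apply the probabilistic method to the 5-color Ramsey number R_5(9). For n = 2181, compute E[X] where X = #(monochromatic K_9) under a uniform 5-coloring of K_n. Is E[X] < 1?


E[X] = C(2181, 9) · 5^{1 − 36} = 3026635205263909847920400 · 5^{−35} = 3026635205263909847920400/2910383045673370361328125.
As a reduced fraction: E[X] = 121065408210556393916816/116415321826934814453125 ≈ 1.0399439.
Is E[X] < 1? NO.
Since E[X] ≥ 1, the first-moment bound is inconclusive at n = 2181; it does NOT by itself certify R_5(9) > 2181.

E[X] = 121065408210556393916816/116415321826934814453125 ≈ 1.0399439; E[X] ≥ 1; first-moment method inconclusive here.


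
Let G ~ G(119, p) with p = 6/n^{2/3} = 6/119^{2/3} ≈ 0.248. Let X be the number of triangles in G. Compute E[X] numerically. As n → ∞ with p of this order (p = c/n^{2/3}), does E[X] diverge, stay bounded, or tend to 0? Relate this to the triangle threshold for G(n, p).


Number of potential triangles: C(119, 3) = 273819.
Each occurs with probability p³ ≈ (0.248)³ ≈ 1.525316e-02.
By linearity: E[X] = C(119, 3)·p³ ≈ 273819 · 1.525316e-02 ≈ 4176.6050.
Since α = 2/3 < 1, p = c/n^{2/3} ≫ 1/n is above the triangle threshold p ~ 1/n. Asymptotically E[X] ~ (c³/6)·n^{3(1−α)} = (6³/6)·n^{1} → ∞; triangles are abundant w.h.p.

E[X] ≈ 4176.6050; in regime p = Θ(1/n^{2/3}) E[X] diverges (above the triangle threshold p ~ 1/n).


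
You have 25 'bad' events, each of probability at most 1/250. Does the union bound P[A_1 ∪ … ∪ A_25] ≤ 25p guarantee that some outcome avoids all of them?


Union bound: P[∪_{i=1}^{25} A_i] ≤ Σ_i P[A_i] ≤ 25·p = 25·(1/250) = 1/10.
Numerically: 1/10 ≈ 0.100000.
Is 1/10 < 1? YES.
Since P[∪ A_i] ≤ 1/10 < 1, the complement has P[∩ A_i^c] ≥ 1 − 1/10 = 9/10 > 0, so some outcome avoids every A_i.

25·p = 1/10 ≈ 0.100000; existence CERTIFIED by the union bound.


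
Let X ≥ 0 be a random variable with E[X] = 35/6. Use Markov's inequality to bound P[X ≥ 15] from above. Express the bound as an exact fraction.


μ = E[X] = 35/6, a = 15.
Markov: P[X ≥ 15] ≤ μ/a = (35/6)/15 = 7/18.
Numerically: ≈ 0.3889.
(Since a = 15 > μ = 5.8333, the bound 7/18 is < 1 and informative.)

P[X ≥ 15] ≤ 7/18 ≈ 0.3889.


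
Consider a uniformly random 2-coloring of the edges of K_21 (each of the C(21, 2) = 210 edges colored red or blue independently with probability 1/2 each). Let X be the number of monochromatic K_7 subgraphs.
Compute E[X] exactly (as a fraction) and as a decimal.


Let X = Σ_S X_S over the C(21, 7) = 116280 subsets S of size 7, where X_S = 1 if the K_7 on S is monochromatic.
For a fixed S, the K_7 on S has C(7, 2) = 21 edges. P[all 21 edges red] = (1/2)^21, and likewise for blue, so P[monochromatic] = 2·(1/2)^21 = 2^{1 − 21} = 1/1048576.
By linearity: E[X] = C(21, 7) · 2^{1 − 21} = 116280 · 1/1048576 = 14535/131072.
Numerically: E[X] ≈ 0.11089.

E[X] = C(21,7)·2^(1−C(7,2)) = 14535/131072 ≈ 0.11089.


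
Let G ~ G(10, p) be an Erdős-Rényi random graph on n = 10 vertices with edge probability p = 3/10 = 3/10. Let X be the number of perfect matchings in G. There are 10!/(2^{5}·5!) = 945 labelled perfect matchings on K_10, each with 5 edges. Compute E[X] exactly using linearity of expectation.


K_10 has 10!/(2^{5}·5!) = 945 labelled perfect matchings.
For each such perfect matching H, let X_H = 1 if all 5 edges of H are present in G. Then P[X_H = 1] = p^{5} = (3/10)^{5} = 243/100000.
By linearity: E[X] = Σ_H E[X_H] = 945 · p^{5} = 945 · 243/100000 = 45927/20000.
Numerically: E[X] ≈ 2.29635.

E[X] = 945 · (3/10)^{5} = 45927/20000 ≈ 2.29635.


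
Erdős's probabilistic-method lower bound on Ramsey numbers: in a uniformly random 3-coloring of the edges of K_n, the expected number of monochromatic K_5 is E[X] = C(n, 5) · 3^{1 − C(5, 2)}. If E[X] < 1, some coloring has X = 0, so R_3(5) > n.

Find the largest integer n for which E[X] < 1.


We need C(n, 5) · 3^{1 − 10} < 1, i.e. C(n, 5) < 3^{10 − 1} = 19683.
Check values of n near the boundary:
  n = 18: C(18, 5) = 8568; 8568 < 19683? YES
  n = 19: C(19, 5) = 11628; 11628 < 19683? YES
  n = 20: C(20, 5) = 15504; 15504 < 19683? YES
  n = 21: C(21, 5) = 20349; 20349 < 19683? NO
The largest n with C(n, 5) < 19683 is n = 20 (where E[X] = 5168/6561 ≈ 0.788). Hence R_3(5) > 20, i.e. R_3(5) ≥ 21.

Largest n = 20; hence R_3(5) > 20.


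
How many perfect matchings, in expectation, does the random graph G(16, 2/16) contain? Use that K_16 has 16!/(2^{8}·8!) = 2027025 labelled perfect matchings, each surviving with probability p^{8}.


K_16 has 16!/(2^{8}·8!) = 2027025 labelled perfect matchings.
For each such perfect matching H, let X_H = 1 if all 8 edges of H are present in G. Then P[X_H = 1] = p^{8} = (1/8)^{8} = 1/16777216.
By linearity of expectation: E[X] = Σ_H E[X_H] = 2027025 · p^{8} = 2027025 · 1/16777216 = 2027025/16777216.
Numerically: E[X] ≈ 0.121.

E[X] = 2027025 · (1/8)^{8} = 2027025/16777216 ≈ 0.121.


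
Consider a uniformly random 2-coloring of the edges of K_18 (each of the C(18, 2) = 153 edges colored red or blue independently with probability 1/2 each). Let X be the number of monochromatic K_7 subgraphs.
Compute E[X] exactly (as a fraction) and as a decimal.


Let X = Σ_S X_S over the C(18, 7) = 31824 subsets S of size 7, where X_S = 1 if the K_7 on S is monochromatic.
For a fixed S, the K_7 on S has C(7, 2) = 21 edges. P[all 21 edges red] = (1/2)^21, and likewise for blue, so P[monochromatic] = 2·(1/2)^21 = 2^{1 − 21} = 1/1048576.
By linearity: E[X] = C(18, 7) · 2^{1 − 21} = 31824 · 1/1048576 = 1989/65536.
Numerically: E[X] ≈ 0.0303.

E[X] = C(18,7)·2^(1−C(7,2)) = 1989/65536 ≈ 0.0303.


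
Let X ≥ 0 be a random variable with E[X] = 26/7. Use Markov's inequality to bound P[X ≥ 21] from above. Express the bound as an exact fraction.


μ = E[X] = 26/7, a = 21.
Markov: P[X ≥ 21] ≤ μ/a = (26/7)/21 = 26/147.
Numerically: ≈ 0.1769.
(Since a = 21 > μ = 3.7143, the bound 26/147 is < 1 and informative.)

P[X ≥ 21] ≤ 26/147 ≈ 0.1769.


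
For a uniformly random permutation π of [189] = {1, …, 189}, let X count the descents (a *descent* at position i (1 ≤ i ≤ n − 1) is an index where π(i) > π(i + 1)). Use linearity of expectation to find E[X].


Write X = Σ X_I over i = 1, …, 188, with X_I the indicator of one descent.
There are 188 indicators.
For each fixed i, the pair (π(i), π(i+1)) is a uniformly random ordered pair of distinct values from {1, …, 189}; by symmetry P[π(i) > π(i+1)] = 1/2.
By linearity: E[X] = 188 · (1/2) = (189 − 1) · (1/2) = 94 ≈ 94.00000.

E[X] = 94 = 94.00000.


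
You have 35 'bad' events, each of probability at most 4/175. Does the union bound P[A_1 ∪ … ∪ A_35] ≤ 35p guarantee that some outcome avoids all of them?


Union bound: P[∪_{i=1}^{35} A_i] ≤ Σ_i P[A_i] ≤ 35·p = 35·(4/175) = 4/5.
Numerically: 4/5 ≈ 0.80000.
Is 4/5 < 1? YES.
Since P[∪ A_i] ≤ 4/5 < 1, the complement has P[∩ A_i^c] ≥ 1 − 4/5 = 1/5 > 0, so some outcome avoids every A_i.

35·p = 4/5 ≈ 0.80000; existence CERTIFIED by the union bound.


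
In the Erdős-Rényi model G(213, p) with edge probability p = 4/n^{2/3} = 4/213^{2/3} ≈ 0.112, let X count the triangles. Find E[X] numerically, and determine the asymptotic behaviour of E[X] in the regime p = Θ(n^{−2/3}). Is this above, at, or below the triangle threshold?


Number of potential triangles: C(213, 3) = 1587986.
Each occurs with probability p³ ≈ (0.112)³ ≈ 1.41065e-03.
By linearity: E[X] = C(213, 3)·p³ ≈ 1587986 · 1.41065e-03 ≈ 2240.100.
Since α = 2/3 < 1, p = c/n^{2/3} ≫ 1/n is above the triangle threshold p ~ 1/n. Asymptotically E[X] ~ (c³/6)·n^{3(1−α)} = (4³/6)·n^{1} → ∞; triangles are abundant w.h.p.

E[X] ≈ 2240.100; in regime p = Θ(1/n^{2/3}) E[X] diverges (above the triangle threshold p ~ 1/n).


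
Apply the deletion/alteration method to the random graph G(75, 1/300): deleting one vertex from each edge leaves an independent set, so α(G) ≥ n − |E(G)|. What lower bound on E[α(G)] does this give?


E[|E(G)|] = C(75, 2)·p = 2775 · (1/300) = 37/4.
E[α(G)] ≥ n − E[|E(G)|] = 75 − 37/4 = 263/4.
Numerically: ≈ 65.75000.
(This is only a lower bound; the true E[α(G)] may be larger.)

E[α(G)] ≥ 263/4 ≈ 65.75000.


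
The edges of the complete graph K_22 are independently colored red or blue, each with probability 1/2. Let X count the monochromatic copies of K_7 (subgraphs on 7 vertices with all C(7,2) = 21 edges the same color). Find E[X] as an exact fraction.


Let X = Σ_S X_S over the C(22, 7) = 170544 subsets S of size 7, where X_S = 1 if the K_7 on S is monochromatic.
For a fixed S, the K_7 on S has C(7, 2) = 21 edges. P[all 21 edges red] = (1/2)^21, and likewise for blue, so P[monochromatic] = 2·(1/2)^21 = 2^{1 − 21} = 1/1048576.
By linearity of expectation: E[X] = C(22, 7) · 2^{1 − 21} = 170544 · 1/1048576 = 10659/65536.
Numerically: E[X] ≈ 0.162643.

E[X] = C(22,7)·2^(1−C(7,2)) = 10659/65536 ≈ 0.162643.


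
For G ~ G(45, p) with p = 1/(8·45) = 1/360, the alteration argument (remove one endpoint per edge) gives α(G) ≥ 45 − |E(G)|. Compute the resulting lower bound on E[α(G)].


E[|E(G)|] = C(45, 2)·p = 990 · (1/360) = 11/4.
E[α(G)] ≥ n − E[|E(G)|] = 45 − 11/4 = 169/4.
Numerically: ≈ 42.2500.
(This is only a lower bound; the true E[α(G)] may be larger.)

E[α(G)] ≥ 169/4 ≈ 42.2500.


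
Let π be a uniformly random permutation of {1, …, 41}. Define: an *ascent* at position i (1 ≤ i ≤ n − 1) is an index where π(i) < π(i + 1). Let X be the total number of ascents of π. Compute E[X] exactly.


Write X = Σ X_I over i = 1, …, 40, with X_I the indicator of one ascent.
There are 40 indicators.
For each fixed i, the pair (π(i), π(i+1)) is a uniformly random ordered pair of distinct values from {1, …, 41}; by symmetry P[π(i) < π(i+1)] = 1/2.
By linearity: E[X] = 40 · (1/2) = (41 − 1) · (1/2) = 20 ≈ 20.000000.

E[X] = 20 = 20.000000.


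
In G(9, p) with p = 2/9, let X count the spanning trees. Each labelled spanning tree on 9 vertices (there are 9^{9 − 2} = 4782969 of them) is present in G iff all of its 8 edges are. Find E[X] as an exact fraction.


K_9 has 9^{9 − 2} = 4782969 labelled spanning trees.
For each such spanning tree H, let X_H = 1 if all 8 edges of H are present in G. Then P[X_H = 1] = p^{8} = (2/9)^{8} = 256/43046721.
By linearity: E[X] = Σ_H E[X_H] = 4782969 · p^{8} = 4782969 · 256/43046721 = 256/9.
Numerically: E[X] ≈ 28.4444.

E[X] = 4782969 · (2/9)^{8} = 256/9 ≈ 28.4444.


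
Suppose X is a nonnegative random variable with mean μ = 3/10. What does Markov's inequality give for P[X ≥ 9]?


μ = E[X] = 3/10, a = 9.
Markov: P[X ≥ 9] ≤ μ/a = (3/10)/9 = 1/30.
Numerically: ≈ 0.033.
(Since a = 9 > μ = 0.300, the bound 1/30 is < 1 and informative.)

P[X ≥ 9] ≤ 1/30 ≈ 0.033.


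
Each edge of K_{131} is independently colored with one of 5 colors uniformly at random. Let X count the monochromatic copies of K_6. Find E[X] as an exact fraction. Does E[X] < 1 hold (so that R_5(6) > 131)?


E[X] = C(131, 6) · 5^{1 − 15} = 6249655776 · 5^{−14} = 6249655776/6103515625.
As a reduced fraction: E[X] = 6249655776/6103515625 ≈ 1.02394.
Is E[X] < 1? NO.
Since E[X] ≥ 1, the first-moment bound is inconclusive at n = 131; it does NOT by itself certify R_5(6) > 131.

E[X] = 6249655776/6103515625 ≈ 1.02394; E[X] ≥ 1; first-moment method inconclusive here.


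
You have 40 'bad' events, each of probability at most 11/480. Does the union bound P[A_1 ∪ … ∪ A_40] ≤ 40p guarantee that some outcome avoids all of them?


Union bound: P[∪_{i=1}^{40} A_i] ≤ Σ_i P[A_i] ≤ 40·p = 40·(11/480) = 11/12.
Numerically: 11/12 ≈ 0.9167.
Is 11/12 < 1? YES.
Since P[∪ A_i] ≤ 11/12 < 1, the complement has P[∩ A_i^c] ≥ 1 − 11/12 = 1/12 > 0, so some outcome avoids every A_i.

40·p = 11/12 ≈ 0.9167; existence CERTIFIED by the union bound.


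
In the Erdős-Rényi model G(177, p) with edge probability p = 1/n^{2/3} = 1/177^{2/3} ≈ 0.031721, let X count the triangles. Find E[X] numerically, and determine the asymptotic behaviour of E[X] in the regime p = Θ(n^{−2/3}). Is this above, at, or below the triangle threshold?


Number of potential triangles: C(177, 3) = 908600.
Each occurs with probability p³ ≈ (0.031721)³ ≈ 3.1919308e-05.
By linearity: E[X] = C(177, 3)·p³ ≈ 908600 · 3.1919308e-05 ≈ 29.00188.
Since α = 2/3 < 1, p = c/n^{2/3} ≫ 1/n is above the triangle threshold p ~ 1/n. Asymptotically E[X] ~ (c³/6)·n^{3(1−α)} = (1³/6)·n^{1} → ∞; triangles are abundant w.h.p.

E[X] ≈ 29.00188; in regime p = Θ(1/n^{2/3}) E[X] diverges (above the triangle threshold p ~ 1/n).


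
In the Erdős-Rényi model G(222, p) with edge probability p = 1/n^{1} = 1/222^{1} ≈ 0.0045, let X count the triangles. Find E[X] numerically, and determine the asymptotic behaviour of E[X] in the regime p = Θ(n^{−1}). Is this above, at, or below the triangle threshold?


Number of potential triangles: C(222, 3) = 1798940.
Each occurs with probability p³ ≈ (0.0045)³ ≈ 9.13989e-08.
By linearity: E[X] = C(222, 3)·p³ ≈ 1798940 · 9.13989e-08 ≈ 0.164.
Here α = 1, so p = 1/n is exactly at the triangle threshold p ~ 1/n. Asymptotically E[X] → c³/6 = 1³/6 = 1/6 ≈ 0.167, a bounded constant. In this regime the triangle count is asymptotically Poisson(c³/6).

E[X] ≈ 0.164; in regime p = Θ(1/n^{1}) E[X] stays bounded (at the triangle threshold p ~ 1/n).


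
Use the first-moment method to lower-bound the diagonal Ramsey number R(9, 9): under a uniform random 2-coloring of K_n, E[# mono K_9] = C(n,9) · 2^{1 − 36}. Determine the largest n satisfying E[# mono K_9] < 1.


We need C(n, 9) · 2^{1 − 36} < 1, i.e. C(n, 9) < 2^{36 − 1} = 34359738368.
Check values of n near the boundary:
  n = 60: C(60, 9) = 14783142660; 14783142660 < 34359738368? YES
  n = 61: C(61, 9) = 17341763505; 17341763505 < 34359738368? YES
  n = 62: C(62, 9) = 20286591270; 20286591270 < 34359738368? YES
  n = 63: C(63, 9) = 23667689815; 23667689815 < 34359738368? YES
  n = 64: C(64, 9) = 27540584512; 27540584512 < 34359738368? YES
  n = 65: C(65, 9) = 31966749880; 31966749880 < 34359738368? YES
  n = 66: C(66, 9) = 37014131440; 37014131440 < 34359738368? NO
  n = 67: C(67, 9) = 42757703560; 42757703560 < 34359738368? NO
The largest n with C(n, 9) < 34359738368 is n = 65 (where E[X] = 3995843735/4294967296 ≈ 0.930355). Hence R(9, 9) > 65, i.e. R(9, 9) ≥ 66.

Largest n = 65; hence R(9, 9) > 65.


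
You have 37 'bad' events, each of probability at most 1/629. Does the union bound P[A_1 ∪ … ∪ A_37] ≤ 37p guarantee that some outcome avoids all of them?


Union bound: P[∪_{i=1}^{37} A_i] ≤ Σ_i P[A_i] ≤ 37·p = 37·(1/629) = 1/17.
Numerically: 1/17 ≈ 0.05882.
Is 1/17 < 1? YES.
Since P[∪ A_i] ≤ 1/17 < 1, the complement has P[∩ A_i^c] ≥ 1 − 1/17 = 16/17 > 0, so some outcome avoids every A_i.

37·p = 1/17 ≈ 0.05882; existence CERTIFIED by the union bound.


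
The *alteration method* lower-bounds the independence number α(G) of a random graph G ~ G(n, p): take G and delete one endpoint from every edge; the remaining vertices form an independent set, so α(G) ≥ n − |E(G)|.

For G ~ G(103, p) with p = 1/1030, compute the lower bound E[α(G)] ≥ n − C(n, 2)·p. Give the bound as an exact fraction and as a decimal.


E[|E(G)|] = C(103, 2)·p = 5253 · (1/1030) = 51/10.
E[α(G)] ≥ n − E[|E(G)|] = 103 − 51/10 = 979/10.
Numerically: ≈ 97.90000.
(This is only a lower bound; the true E[α(G)] may be larger.)

E[α(G)] ≥ 979/10 ≈ 97.90000.


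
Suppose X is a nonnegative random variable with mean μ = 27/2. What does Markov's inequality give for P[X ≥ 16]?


μ = E[X] = 27/2, a = 16.
Markov: P[X ≥ 16] ≤ μ/a = (27/2)/16 = 27/32.
Numerically: ≈ 0.84375.
(Since a = 16 > μ = 13.50000, the bound 27/32 is < 1 and informative.)

P[X ≥ 16] ≤ 27/32 ≈ 0.84375.


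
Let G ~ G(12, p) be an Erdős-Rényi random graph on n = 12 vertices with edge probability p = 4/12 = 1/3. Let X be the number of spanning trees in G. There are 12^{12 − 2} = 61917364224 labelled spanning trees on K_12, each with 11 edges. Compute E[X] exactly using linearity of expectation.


K_12 has 12^{12 − 2} = 61917364224 labelled spanning trees.
For each such spanning tree H, let X_H = 1 if all 11 edges of H are present in G. Then P[X_H = 1] = p^{11} = (1/3)^{11} = 1/177147.
Summing the indicators: E[X] = Σ_H E[X_H] = 61917364224 · p^{11} = 61917364224 · 1/177147 = 1048576/3.
Numerically: E[X] ≈ 349525.

E[X] = 61917364224 · (1/3)^{11} = 1048576/3 ≈ 349525.


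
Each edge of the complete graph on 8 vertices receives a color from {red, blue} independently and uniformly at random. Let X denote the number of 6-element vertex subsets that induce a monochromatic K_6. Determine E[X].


Let X = Σ_S X_S over the C(8, 6) = 28 subsets S of size 6, where X_S = 1 if the K_6 on S is monochromatic.
For a fixed S, the K_6 on S has C(6, 2) = 15 edges. P[all 15 edges red] = (1/2)^15, and likewise for blue, so P[monochromatic] = 2·(1/2)^15 = 2^{1 − 15} = 1/16384.
By linearity: E[X] = C(8, 6) · 2^{1 − 15} = 28 · 1/16384 = 7/4096.
Numerically: E[X] ≈ 0.002.

E[X] = C(8,6)·2^(1−C(6,2)) = 7/4096 ≈ 0.002.


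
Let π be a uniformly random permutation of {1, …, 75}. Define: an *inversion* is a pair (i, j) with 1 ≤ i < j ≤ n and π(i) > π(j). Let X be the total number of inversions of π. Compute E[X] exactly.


Write X = Σ X_I over the C(75, 2) = 2775 pairs i < j, with X_I the indicator of one inversion.
There are 2775 indicators.
For each fixed pair i < j, the values π(i) and π(j) are two distinct elements of {1, …, 75} in uniformly random order; by symmetry P[π(i) > π(j)] = 1/2.
By linearity: E[X] = 2775 · (1/2) = C(75, 2) · (1/2) = 2775/2 = 2775/2 ≈ 1387.500.

E[X] = 2775/2 = 1387.500.
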